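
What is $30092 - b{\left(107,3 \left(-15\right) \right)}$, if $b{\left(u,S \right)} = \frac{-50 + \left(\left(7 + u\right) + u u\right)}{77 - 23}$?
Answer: $\frac{1613455}{54} \approx 29879.0$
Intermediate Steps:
$b{\left(u,S \right)} = - \frac{43}{54} + \frac{u}{54} + \frac{u^{2}}{54}$ ($b{\left(u,S \right)} = \frac{-50 + \left(\left(7 + u\right) + u^{2}\right)}{54} = \left(-50 + \left(7 + u + u^{2}\right)\right) \frac{1}{54} = \left(-43 + u + u^{2}\right) \frac{1}{54} = - \frac{43}{54} + \frac{u}{54} + \frac{u^{2}}{54}$)
$30092 - b{\left(107,3 \left(-15\right) \right)} = 30092 - \left(- \frac{43}{54} + \frac{1}{54} \cdot 107 + \frac{107^{2}}{54}\right) = 30092 - \left(- \frac{43}{54} + \frac{107}{54} + \frac{1}{54} \cdot 11449\right) = 30092 - \left(- \frac{43}{54} + \frac{107}{54} + \frac{11449}{54}\right) = 30092 - \frac{11513}{54} = \frac{1613455}{54}$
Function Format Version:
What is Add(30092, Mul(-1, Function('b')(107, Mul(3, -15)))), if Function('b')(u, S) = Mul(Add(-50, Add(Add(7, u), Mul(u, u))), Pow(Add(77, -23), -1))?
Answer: Rational(1613455, 54) ≈ 29879.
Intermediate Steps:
Function('b')(u, S) = Add(Rational(-43, 54), Mul(Rational(1, 54), u), Mul(Rational(1, 54), Pow(u, 2))) (Function('b')(u, S) = Mul(Add(-50, Add(Add(7, u), Pow(u, 2))), Pow(54, -1)) = Mul(Add(-50, Add(7, u, Pow(u, 2))), Rational(1, 54)) = Mul(Add(-43, u, Pow(u, 2)), Rational(1, 54)) = Add(Rational(-43, 54), Mul(Rational(1, 54), u), Mul(Rational(1, 54), Pow(u, 2))))
Add(30092, Mul(-1, Function('b')(107, Mul(3, -15)))) = Add(30092, Mul(-1, Add(Rational(-43, 54), Mul(Rational(1, 54), 107), Mul(Rational(1, 54), Pow(107, 2))))) = Add(30092, Mul(-1, Add(Rational(-43, 54), Rational(107, 54), Mul(Rational(1, 54), 11449)))) = Add(30092, Mul(-1, Add(Rational(-43, 54), Rational(107, 54), Rational(11449, 54)))) = Add(30092, Mul(-1, Rational(11513, 54))) = Add(30092, Rational(-11513, 54)) = Rational(1613455, 54)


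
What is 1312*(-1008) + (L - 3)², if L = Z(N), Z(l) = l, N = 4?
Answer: -1322495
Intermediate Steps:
L = 4
1312*(-1008) + (L - 3)² = 1312*(-1008) + (4 - 3)² = -1322496 + 1² = -1322496 + 1 = -1322495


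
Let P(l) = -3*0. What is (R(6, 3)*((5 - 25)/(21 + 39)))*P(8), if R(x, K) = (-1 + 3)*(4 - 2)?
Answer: 0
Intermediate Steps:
R(x, K) = 4 (R(x, K) = 2*2 = 4)
P(l) = 0
(R(6, 3)*((5 - 25)/(21 + 39)))*P(8) = (4*((5 - 25)/(21 + 39)))*0 = (4*(-20/60))*0 = (4*(-20*1/60))*0 = (4*(-⅓))*0 = -4/3*0 = 0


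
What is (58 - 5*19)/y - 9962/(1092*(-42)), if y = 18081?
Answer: 202297/940212 ≈ 0.21516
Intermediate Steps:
(58 - 5*19)/y - 9962/(1092*(-42)) = (58 - 5*19)/18081 - 9962/(1092*(-42)) = (58 - 95)*(1/18081) - 9962/(-45864) = -37*1/18081 - 9962*(-1/45864) = -37/18081 + 4981/22932 = 202297/940212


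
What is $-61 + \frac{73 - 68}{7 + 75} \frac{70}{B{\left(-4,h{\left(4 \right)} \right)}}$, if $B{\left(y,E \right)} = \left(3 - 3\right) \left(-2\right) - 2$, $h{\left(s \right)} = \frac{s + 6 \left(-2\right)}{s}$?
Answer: $- \frac{5177}{82} \approx -63.134$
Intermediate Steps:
$h{\left(s \right)} = \frac{-12 + s}{s}$ ($h{\left(s \right)} = \frac{s - 12}{s} = \frac{-12 + s}{s}$)
$B{\left(y,E \right)} = -2$ ($B{\left(y,E \right)} = 0 \left(-2\right) - 2 = 0 - 2 = -2$)
$-61 + \frac{73 - 68}{7 + 75} \frac{70}{B{\left(-4,h{\left(4 \right)} \right)}} = -61 + \frac{73 - 68}{7 + 75} \frac{70}{-2} = -61 + \frac{5}{82} \cdot 70 \left(- \frac{1}{2}\right) = -61 + 5 \cdot \frac{1}{82} \left(-35\right) = -61 + \frac{5}{82} \left(-35\right) = -61 - \frac{175}{82} = - \frac{5177}{82}$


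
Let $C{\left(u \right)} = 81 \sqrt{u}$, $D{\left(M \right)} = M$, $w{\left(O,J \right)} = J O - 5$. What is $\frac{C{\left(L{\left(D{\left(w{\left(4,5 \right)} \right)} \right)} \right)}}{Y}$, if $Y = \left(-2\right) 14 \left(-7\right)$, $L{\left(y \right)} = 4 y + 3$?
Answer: $\frac{243 \sqrt{7}}{196} \approx 3.2802$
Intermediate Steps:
$w{\left(O,J \right)} = -5 + J O$
$L{\left(y \right)} = 3 + 4 y$
$Y = 196$ ($Y = \left(-28\right) \left(-7\right) = 196$)
$\frac{C{\left(L{\left(D{\left(w{\left(4,5 \right)} \right)} \right)} \right)}}{Y} = \frac{81 \sqrt{3 + 4 \left(-5 + 5 \cdot 4\right)}}{196} = 81 \sqrt{3 + 4 \left(-5 + 20\right)} \frac{1}{196} = 81 \sqrt{3 + 4 \cdot 15} \cdot \frac{1}{196} = 81 \sqrt{3 + 60} \cdot \frac{1}{196} = 81 \sqrt{63} \cdot \frac{1}{196} = 81 \cdot 3 \sqrt{7} \cdot \frac{1}{196} = 243 \sqrt{7} \cdot \frac{1}{196} = \frac{243 \sqrt{7}}{196}$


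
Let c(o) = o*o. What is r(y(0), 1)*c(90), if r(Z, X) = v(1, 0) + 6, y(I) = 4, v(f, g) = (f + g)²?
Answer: 56700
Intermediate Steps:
c(o) = o²
r(Z, X) = 7 (r(Z, X) = (1 + 0)² + 6 = 1² + 6 = 1 + 6 = 7)
r(y(0), 1)*c(90) = 7*90² = 7*8100 = 56700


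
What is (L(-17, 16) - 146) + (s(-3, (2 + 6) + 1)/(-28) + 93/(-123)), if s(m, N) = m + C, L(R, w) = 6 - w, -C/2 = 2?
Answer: -25667/164 ≈ -156.51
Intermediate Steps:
C = -4 (C = -2*2 = -4)
s(m, N) = -4 + m (s(m, N) = m - 4 = -4 + m)
(L(-17, 16) - 146) + (s(-3, (2 + 6) + 1)/(-28) + 93/(-123)) = ((6 - 1*16) - 146) + ((-4 - 3)/(-28) + 93/(-123)) = ((6 - 16) - 146) + (-7*(-1/28) + 93*(-1/123)) = (-10 - 146) + (¼ - 31/41) = -156 - 83/164 = -25667/164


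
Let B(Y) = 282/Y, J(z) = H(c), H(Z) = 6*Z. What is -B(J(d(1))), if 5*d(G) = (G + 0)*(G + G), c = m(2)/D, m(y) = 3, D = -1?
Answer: 47/3 ≈ 15.667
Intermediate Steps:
c = -3 (c = 3/(-1) = 3*(-1) = -3)
d(G) = 2*G²/5 (d(G) = ((G + 0)*(G + G))/5 = (G*(2*G))/5 = (2*G²)/5 = 2*G²/5)
J(z) = -18 (J(z) = 6*(-3) = -18)
-B(J(d(1))) = -282/(-18) = -282*(-1)/18 = -1*(-47/3) = 47/3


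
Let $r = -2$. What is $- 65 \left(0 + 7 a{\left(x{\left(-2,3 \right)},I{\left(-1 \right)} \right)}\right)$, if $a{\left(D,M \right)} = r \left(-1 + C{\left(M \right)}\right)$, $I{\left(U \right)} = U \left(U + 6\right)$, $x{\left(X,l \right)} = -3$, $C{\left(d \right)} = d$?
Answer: $-5460$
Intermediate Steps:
$I{\left(U \right)} = U \left(6 + U\right)$
$a{\left(D,M \right)} = 2 - 2 M$ ($a{\left(D,M \right)} = - 2 \left(-1 + M\right) = 2 - 2 M$)
$- 65 \left(0 + 7 a{\left(x{\left(-2,3 \right)},I{\left(-1 \right)} \right)}\right) = - 65 \left(0 + 7 \left(2 - 2 \left(- (6 - 1)\right)\right)\right) = - 65 \left(0 + 7 \left(2 - 2 \left(\left(-1\right) 5\right)\right)\right) = - 65 \left(0 + 7 \left(2 - -10\right)\right) = - 65 \left(0 + 7 \left(2 + 10\right)\right) = - 65 \left(0 + 7 \cdot 12\right) = - 65 \left(0 + 84\right) = \left(-65\right) 84 = -5460$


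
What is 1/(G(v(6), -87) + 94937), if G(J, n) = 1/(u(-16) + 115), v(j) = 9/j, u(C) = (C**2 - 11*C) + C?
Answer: 531/50411548 ≈ 1.0533e-5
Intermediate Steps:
u(C) = C**2 - 10*C
G(J, n) = 1/531 (G(J, n) = 1/(-16*(-10 - 16) + 115) = 1/(-16*(-26) + 115) = 1/(416 + 115) = 1/531)
1/(G(v(6), -87) + 94937) = 1/(1/531 + 94937) = 1/(50411548/531) = 531/50411548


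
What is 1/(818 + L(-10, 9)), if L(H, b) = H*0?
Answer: 1/818 ≈ 0.0012225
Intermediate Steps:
L(H, b) = 0
1/(818 + L(-10, 9)) = 1/(818 + 0) = 1/818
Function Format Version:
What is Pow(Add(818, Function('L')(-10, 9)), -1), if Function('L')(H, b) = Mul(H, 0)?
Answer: Rational(1, 818) ≈ 0.0012225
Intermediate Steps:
Function('L')(H, b) = 0
Pow(Add(818, Function('L')(-10, 9)), -1) = Pow(Add(818, 0), -1) = Pow(818, -1) = Rational(1, 818)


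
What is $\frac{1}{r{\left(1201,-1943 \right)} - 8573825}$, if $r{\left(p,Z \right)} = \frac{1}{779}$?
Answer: $- \frac{779}{6679009674} \approx -1.1663 \cdot 10^{-7}$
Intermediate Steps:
$r{\left(p,Z \right)} = \frac{1}{779}$
$\frac{1}{r{\left(1201,-1943 \right)} - 8573825} = \frac{1}{\frac{1}{779} - 8573825} = \frac{1}{- \frac{6679009674}{779}} = - \frac{779}{6679009674}$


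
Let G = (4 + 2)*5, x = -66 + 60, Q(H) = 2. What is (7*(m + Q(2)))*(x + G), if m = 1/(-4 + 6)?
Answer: 420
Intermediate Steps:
m = ½ (m = 1/2 = ½ ≈ 0.50000)
x = -6
G = 30 (G = 6*5 = 30)
(7*(m + Q(2)))*(x + G) = (7*(½ + 2))*(-6 + 30) = (7*(5/2))*24 = (35/2)*24 = 420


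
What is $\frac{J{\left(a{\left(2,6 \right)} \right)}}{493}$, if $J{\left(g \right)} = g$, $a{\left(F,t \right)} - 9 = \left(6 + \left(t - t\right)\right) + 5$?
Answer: $\frac{20}{493} \approx 0.040568$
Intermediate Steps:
$a{\left(F,t \right)} = 20$ ($a{\left(F,t \right)} = 9 + \left(\left(6 + \left(t - t\right)\right) + 5\right) = 9 + \left(\left(6 + 0\right) + 5\right) = 9 + \left(6 + 5\right) = 9 + 11 = 20$)
$\frac{J{\left(a{\left(2,6 \right)} \right)}}{493} = \frac{20}{493}$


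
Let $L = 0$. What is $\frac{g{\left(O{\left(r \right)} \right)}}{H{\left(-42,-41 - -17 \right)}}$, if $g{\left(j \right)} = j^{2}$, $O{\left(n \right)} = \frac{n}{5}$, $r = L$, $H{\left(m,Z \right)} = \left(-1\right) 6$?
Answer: $0$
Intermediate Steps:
$H{\left(m,Z \right)} = -6$
$r = 0$
$O{\left(n \right)} = \frac{n}{5}$ ($O{\left(n \right)} = n \frac{1}{5} = \frac{n}{5}$)
$\frac{g{\left(O{\left(r \right)} \right)}}{H{\left(-42,-41 - -17 \right)}} = \frac{\left(\frac{1}{5} \cdot 0\right)^{2}}{-6} = 0^{2} \left(- \frac{1}{6}\right) = 0 \left(- \frac{1}{6}\right) = 0$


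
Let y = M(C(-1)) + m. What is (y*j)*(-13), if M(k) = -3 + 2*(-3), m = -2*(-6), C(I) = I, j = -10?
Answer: 390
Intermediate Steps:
m = 12
M(k) = -9 (M(k) = -3 - 6 = -9)
y = 3 (y = -9 + 12 = 3)
(y*j)*(-13) = (3*(-10))*(-13) = -30*(-13) = 390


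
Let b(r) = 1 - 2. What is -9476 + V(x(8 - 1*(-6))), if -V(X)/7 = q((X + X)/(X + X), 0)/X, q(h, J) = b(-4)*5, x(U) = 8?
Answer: -75773/8 ≈ -9471.6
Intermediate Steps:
b(r) = -1
q(h, J) = -5 (q(h, J) = -1*5 = -5)
V(X) = 35/X (V(X) = -(-35)/X = 35/X)
-9476 + V(x(8 - 1*(-6))) = -9476 + 35/8 = -75773/8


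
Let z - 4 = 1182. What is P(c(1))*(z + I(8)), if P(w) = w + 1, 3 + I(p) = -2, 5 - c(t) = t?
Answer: 5905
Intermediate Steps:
z = 1186 (z = 4 + 1182 = 1186)
c(t) = 5 - t
I(p) = -5 (I(p) = -3 - 2 = -5)
P(w) = 1 + w
P(c(1))*(z + I(8)) = (1 + (5 - 1*1))*(1186 - 5) = (1 + (5 - 1))*1181 = (1 + 4)*1181 = 5*1181 = 5905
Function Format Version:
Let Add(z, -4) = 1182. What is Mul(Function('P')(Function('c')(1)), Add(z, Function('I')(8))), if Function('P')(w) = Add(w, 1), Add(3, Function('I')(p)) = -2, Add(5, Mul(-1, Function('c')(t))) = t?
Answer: 5905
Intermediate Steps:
z = 1186 (z = Add(4, 1182) = 1186)
Function('c')(t) = Add(5, Mul(-1, t))
Function('I')(p) = -5 (Function('I')(p) = Add(-3, -2) = -5)
Function('P')(w) = Add(1, w)
Mul(Function('P')(Function('c')(1)), Add(z, Function('I')(8))) = Mul(Add(1, Add(5, Mul(-1, 1))), Add(1186, -5)) = Mul(Add(1, Add(5, -1)), 1181) = Mul(Add(1, 4), 1181) = Mul(5, 1181) = 5905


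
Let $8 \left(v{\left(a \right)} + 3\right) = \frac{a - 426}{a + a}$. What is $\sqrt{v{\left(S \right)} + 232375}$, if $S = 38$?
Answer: $\frac{\sqrt{1342176986}}{76} \approx 482.05$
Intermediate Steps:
$v{\left(a \right)} = -3 + \frac{-426 + a}{16 a}$ ($v{\left(a \right)} = -3 + \frac{\left(a - 426\right) \frac{1}{a + a}}{8} = -3 + \frac{\left(-426 + a\right) \frac{1}{2 a}}{8} = -3 + \frac{\frac{1}{2} \frac{1}{a} \left(-426 + a\right)}{8} = -3 + \frac{-426 + a}{16 a}$)
$\sqrt{v{\left(S \right)} + 232375} = \sqrt{\frac{-426 - 1786}{16 \cdot 38} + 232375} = \sqrt{\frac{1}{16} \cdot \frac{1}{38} \left(-426 - 1786\right) + 232375} = \sqrt{\frac{1}{16} \cdot \frac{1}{38} \left(-2212\right) + 232375} = \sqrt{- \frac{553}{152} + 232375} = \sqrt{\frac{35320447}{152}} = \frac{\sqrt{1342176986}}{76}$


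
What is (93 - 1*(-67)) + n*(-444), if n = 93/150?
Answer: -2882/25 ≈ -115.28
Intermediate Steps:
n = 31/50 (n = 93*(1/150) = 31/50 ≈ 0.62000)
(93 - 1*(-67)) + n*(-444) = (93 - 1*(-67)) + (31/50)*(-444) = (93 + 67) - 6882/25 = 160 - 6882/25 = -2882/25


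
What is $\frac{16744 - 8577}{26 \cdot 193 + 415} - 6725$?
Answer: $- \frac{36528758}{5433} \approx -6723.5$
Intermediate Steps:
$\frac{16744 - 8577}{26 \cdot 193 + 415} - 6725 = \frac{8167}{5018 + 415} - 6725 = \frac{8167}{5433} - 6725 = - \frac{36528758}{5433}$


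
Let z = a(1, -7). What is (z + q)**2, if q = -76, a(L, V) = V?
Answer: 6889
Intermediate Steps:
z = -7
(z + q)**2 = (-7 - 76)**2 = (-83)**2 = 6889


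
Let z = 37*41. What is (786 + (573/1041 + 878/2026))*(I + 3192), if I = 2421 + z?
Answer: 1972396584060/351511 ≈ 5.6112e+6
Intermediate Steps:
z = 1517
I = 3938 (I = 2421 + 1517 = 3938)
(786 + (573/1041 + 878/2026))*(I + 3192) = (786 + (573/1041 + 878/2026))*(3938 + 3192) = (786 + (573*(1/1041) + 878*(1/2026)))*7130 = (786 + (191/347 + 439/1013))*7130 = (786 + 345816/351511)*7130 = (276633462/351511)*7130 = 1972396584060/351511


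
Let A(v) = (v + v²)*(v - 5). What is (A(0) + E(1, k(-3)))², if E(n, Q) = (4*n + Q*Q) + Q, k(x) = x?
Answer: 100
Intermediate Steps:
E(n, Q) = Q + Q² + 4*n (E(n, Q) = (4*n + Q²) + Q = (Q² + 4*n) + Q = Q + Q² + 4*n)
A(v) = (-5 + v)*(v + v²) (A(v) = (v + v²)*(-5 + v) = (-5 + v)*(v + v²))
(A(0) + E(1, k(-3)))² = (0*(-5 + 0² - 4*0) + (-3 + (-3)² + 4*1))² = (0*(-5 + 0 + 0) + (-3 + 9 + 4))² = (0*(-5) + 10)² = (0 + 10)² = 10² = 100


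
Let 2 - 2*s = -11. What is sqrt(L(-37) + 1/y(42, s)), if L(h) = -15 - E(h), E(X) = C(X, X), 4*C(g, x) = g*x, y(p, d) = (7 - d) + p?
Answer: I*sqrt(10323845)/170 ≈ 18.9*I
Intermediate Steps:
s = 13/2 (s = 1 - 1/2*(-11) = 1 + 11/2 = 13/2 ≈ 6.5000)
y(p, d) = 7 + p - d
C(g, x) = g*x/4 (C(g, x) = (g*x)/4 = g*x/4)
E(X) = X**2/4 (E(X) = X*X/4 = X**2/4)
L(h) = -15 - h**2/4
sqrt(L(-37) + 1/y(42, s)) = sqrt((-15 - 1/4*(-37)**2) + 1/(7 + 42 - 1*13/2)) = sqrt((-15 - 1/4*1369) + 1/(7 + 42 - 13/2)) = sqrt((-15 - 1369/4) + 1/(85/2)) = sqrt(-1429/4 + 2/85) = sqrt(-121457/340) = I*sqrt(10323845)/170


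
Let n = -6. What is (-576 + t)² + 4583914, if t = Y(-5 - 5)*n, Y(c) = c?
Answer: 4850170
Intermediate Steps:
t = 60 (t = (-5 - 5)*(-6) = -10*(-6) = 60)
(-576 + t)² + 4583914 = (-576 + 60)² + 4583914 = (-516)² + 4583914 = 266256 + 4583914 = 4850170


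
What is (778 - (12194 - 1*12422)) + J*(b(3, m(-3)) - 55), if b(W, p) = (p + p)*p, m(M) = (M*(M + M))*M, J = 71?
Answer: 411173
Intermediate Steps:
m(M) = 2*M³ (m(M) = (M*(2*M))*M = (2*M²)*M = 2*M³)
b(W, p) = 2*p² (b(W, p) = (2*p)*p = 2*p²)
(778 - (12194 - 1*12422)) + J*(b(3, m(-3)) - 55) = (778 - (12194 - 1*12422)) + 71*(2*(2*(-3)³)² - 55) = (778 - (12194 - 12422)) + 71*(2*(2*(-27))² - 55) = (778 - 1*(-228)) + 71*(2*(-54)² - 55) = (778 + 228) + 71*(2*2916 - 55) = 1006 + 71*(5832 - 55) = 1006 + 71*5777 = 1006 + 410167 = 411173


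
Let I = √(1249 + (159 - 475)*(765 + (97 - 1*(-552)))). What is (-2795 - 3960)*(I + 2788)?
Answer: -18832940 - 33775*I*√17823 ≈ -1.8833e+7 - 4.5091e+6*I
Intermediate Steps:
I = 5*I*√17823 (I = √(1249 - 316*(765 + (97 + 552))) = √(1249 - 316*(765 + 649)) = √(1249 - 316*1414) = √(1249 - 446824) = √(-445575) = 5*I*√17823 ≈ 667.51*I)
(-2795 - 3960)*(I + 2788) = (-2795 - 3960)*(5*I*√17823 + 2788) = -6755*(2788 + 5*I*√17823) = -18832940 - 33775*I*√17823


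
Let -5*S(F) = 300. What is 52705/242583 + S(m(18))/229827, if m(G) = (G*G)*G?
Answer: 4032825685/18584041047 ≈ 0.21700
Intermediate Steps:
m(G) = G**3 (m(G) = G**2*G = G**3)
S(F) = -60 (S(F) = -1/5*300 = -60)
52705/242583 + S(m(18))/229827 = 52705/242583 - 60/229827 = 52705*(1/242583) - 60*1/229827 = 52705/242583 - 20/76609 = 4032825685/18584041047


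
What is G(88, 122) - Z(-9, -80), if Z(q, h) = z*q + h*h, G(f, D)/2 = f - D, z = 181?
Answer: -4839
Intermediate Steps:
G(f, D) = -2*D + 2*f (G(f, D) = 2*(f - D) = -2*D + 2*f)
Z(q, h) = h**2 + 181*q (Z(q, h) = 181*q + h*h = 181*q + h**2 = h**2 + 181*q)
G(88, 122) - Z(-9, -80) = (-2*122 + 2*88) - ((-80)**2 + 181*(-9)) = (-244 + 176) - (6400 - 1629) = -68 - 1*4771 = -68 - 4771 = -4839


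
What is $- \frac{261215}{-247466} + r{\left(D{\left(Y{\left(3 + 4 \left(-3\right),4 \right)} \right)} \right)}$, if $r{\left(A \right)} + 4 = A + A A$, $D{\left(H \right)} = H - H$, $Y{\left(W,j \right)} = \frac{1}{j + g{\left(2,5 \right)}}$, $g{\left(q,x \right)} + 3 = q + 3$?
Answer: $- \frac{728649}{247466} \approx -2.9444$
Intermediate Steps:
$g{\left(q,x \right)} = q$ ($g{\left(q,x \right)} = -3 + \left(q + 3\right) = -3 + \left(3 + q\right) = q$)
$Y{\left(W,j \right)} = \frac{1}{2 + j}$ ($Y{\left(W,j \right)} = \frac{1}{j + 2} = \frac{1}{2 + j}$)
$D{\left(H \right)} = 0$
$r{\left(A \right)} = -4 + A + A^{2}$ ($r{\left(A \right)} = -4 + \left(A + A A\right) = -4 + \left(A + A^{2}\right) = -4 + A + A^{2}$)
$- \frac{261215}{-247466} + r{\left(D{\left(Y{\left(3 + 4 \left(-3\right),4 \right)} \right)} \right)} = - \frac{261215}{-247466} + \left(-4 + 0 + 0^{2}\right) = \left(-261215\right) \left(- \frac{1}{247466}\right) + \left(-4 + 0 + 0\right) = \frac{261215}{247466} - 4 = - \frac{728649}{247466}$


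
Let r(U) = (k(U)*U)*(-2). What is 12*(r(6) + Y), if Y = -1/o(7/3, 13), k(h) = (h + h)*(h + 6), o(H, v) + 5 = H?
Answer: -41463/2 ≈ -20732.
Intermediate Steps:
o(H, v) = -5 + H
k(h) = 2*h*(6 + h) (k(h) = (2*h)*(6 + h) = 2*h*(6 + h))
r(U) = -4*U²*(6 + U) (r(U) = ((2*U*(6 + U))*U)*(-2) = (2*U²*(6 + U))*(-2) = -4*U²*(6 + U))
Y = 3/8 (Y = -1/(-5 + 7/3) = -1/(-8/3) = -1*(-3/8) = 3/8 ≈ 0.37500)
12*(r(6) + Y) = 12*(4*6²*(-6 - 1*6) + 3/8) = 12*(4*36*(-6 - 6) + 3/8) = 12*(4*36*(-12) + 3/8) = 12*(-1728 + 3/8) = 12*(-13821/8) = -41463/2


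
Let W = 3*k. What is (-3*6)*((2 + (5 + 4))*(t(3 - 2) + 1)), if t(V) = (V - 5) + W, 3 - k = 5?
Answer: 1782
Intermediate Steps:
k = -2 (k = 3 - 1*5 = 3 - 5 = -2)
W = -6 (W = 3*(-2) = -6)
t(V) = -11 + V (t(V) = (V - 5) - 6 = (-5 + V) - 6 = -11 + V)
(-3*6)*((2 + (5 + 4))*(t(3 - 2) + 1)) = (-3*6)*((2 + (5 + 4))*((-11 + (3 - 2)) + 1)) = -18*(2 + 9)*((-11 + 1) + 1) = -198*(-10 + 1) = -198*(-9) = -18*(-99) = 1782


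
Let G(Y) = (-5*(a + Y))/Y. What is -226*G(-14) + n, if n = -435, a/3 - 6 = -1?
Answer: -3610/7 ≈ -515.71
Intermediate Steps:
a = 15 (a = 18 + 3*(-1) = 18 - 3 = 15)
G(Y) = (-75 - 5*Y)/Y (G(Y) = (-5*(15 + Y))/Y = (-75 - 5*Y)/Y)
-226*G(-14) + n = -226*(-5 - 75/(-14)) - 435 = -226*(-5 - 75*(-1/14)) - 435 = -226*(-5 + 75/14) - 435 = -226*5/14 - 435 = -565/7 - 435 = -3610/7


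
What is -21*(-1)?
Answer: 21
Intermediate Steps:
-21*(-1) = -3*(-7) = 21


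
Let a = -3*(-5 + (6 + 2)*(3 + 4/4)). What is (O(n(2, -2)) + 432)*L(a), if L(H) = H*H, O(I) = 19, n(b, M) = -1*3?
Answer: 2959011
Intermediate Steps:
n(b, M) = -3
a = -81 (a = -3*(-5 + 8*(3 + 4*(¼))) = -3*(-5 + 8*(3 + 1)) = -3*(-5 + 8*4) = -3*(-5 + 32) = -3*27 = -81)
L(H) = H²
(O(n(2, -2)) + 432)*L(a) = (19 + 432)*(-81)² = 451*6561 = 2959011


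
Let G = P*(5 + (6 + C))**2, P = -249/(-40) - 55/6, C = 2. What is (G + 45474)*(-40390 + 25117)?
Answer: -27477262293/40 ≈ -6.8693e+8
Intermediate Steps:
P = -353/120 (P = -249*(-1/40) - 55*1/6 = 249/40 - 55/6 = -353/120 ≈ -2.9417)
G = -59657/120 (G = -353*(5 + (6 + 2))**2/120 = -353*(5 + 8)**2/120 = -353/120*13**2 = -353/120*169 = -59657/120 ≈ -497.14)
(G + 45474)*(-40390 + 25117) = (-59657/120 + 45474)*(-40390 + 25117) = (5397223/120)*(-15273) = -27477262293/40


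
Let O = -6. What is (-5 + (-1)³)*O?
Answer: 36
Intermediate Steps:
(-5 + (-1)³)*O = (-5 + (-1)³)*(-6) = (-5 - 1)*(-6) = -6*(-6) = 36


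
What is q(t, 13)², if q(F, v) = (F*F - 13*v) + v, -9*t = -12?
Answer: 1926544/81 ≈ 23785.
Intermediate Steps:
t = 4/3 (t = -⅑*(-12) = 4/3 ≈ 1.3333)
q(F, v) = F² - 12*v (q(F, v) = (F² - 13*v) + v = F² - 12*v)
q(t, 13)² = ((4/3)² - 12*13)² = (16/9 - 156)² = (-1388/9)² = 1926544/81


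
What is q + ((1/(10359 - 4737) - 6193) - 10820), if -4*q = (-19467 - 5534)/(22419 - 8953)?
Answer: -2575897015409/151411704 ≈ -17013.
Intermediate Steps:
q = 25001/53864 (q = -(-19467 - 5534)/(4*(22419 - 8953)) = -(-25001)/(4*13466) = -¼*(-25001/13466) = 25001/53864 ≈ 0.46415)
q + ((1/(10359 - 4737) - 6193) - 10820) = 25001/53864 + ((1/(10359 - 4737) - 6193) - 10820) = 25001/53864 + ((1/5622 - 6193) - 10820) = 25001/53864 + (-34817045/5622 - 10820) = 25001/53864 - 95647085/5622 = -2575897015409/151411704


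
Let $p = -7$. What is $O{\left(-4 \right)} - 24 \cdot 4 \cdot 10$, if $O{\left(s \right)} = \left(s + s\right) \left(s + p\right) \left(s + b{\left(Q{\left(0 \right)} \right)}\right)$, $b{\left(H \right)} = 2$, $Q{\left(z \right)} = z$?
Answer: $-1136$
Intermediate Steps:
$O{\left(s \right)} = 2 s \left(-7 + s\right) \left(2 + s\right)$ ($O{\left(s \right)} = \left(s + s\right) \left(s - 7\right) \left(s + 2\right) = 2 s \left(-7 + s\right) \left(2 + s\right)$)
$O{\left(-4 \right)} - 24 \cdot 4 \cdot 10 = 2 \left(-4\right) \left(-14 + \left(-4\right)^{2} - -20\right) - 24 \cdot 4 \cdot 10 = 2 \left(-4\right) \left(-14 + 16 + 20\right) - 960 = 2 \left(-4\right) 22 - 960 = -176 - 960 = -1136$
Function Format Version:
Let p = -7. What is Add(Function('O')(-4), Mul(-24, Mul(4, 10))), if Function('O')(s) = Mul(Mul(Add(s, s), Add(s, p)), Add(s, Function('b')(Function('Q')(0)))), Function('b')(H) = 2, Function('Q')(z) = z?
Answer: -1136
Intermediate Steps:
Function('O')(s) = Mul(2, s, Add(-7, s), Add(2, s)) (Function('O')(s) = Mul(Mul(Add(s, s), Add(s, -7)), Add(s, 2)) = Mul(Mul(Mul(2, s), Add(-7, s)), Add(2, s)) = Mul(Mul(2, s, Add(-7, s)), Add(2, s)) = Mul(2, s, Add(-7, s), Add(2, s)))
Add(Function('O')(-4), Mul(-24, Mul(4, 10))) = Add(Mul(2, -4, Add(-14, Pow(-4, 2), Mul(-5, -4))), Mul(-24, Mul(4, 10))) = Add(Mul(2, -4, Add(-14, 16, 20)), Mul(-24, 40)) = Add(Mul(2, -4, 22), -960) = Add(-176, -960) = -1136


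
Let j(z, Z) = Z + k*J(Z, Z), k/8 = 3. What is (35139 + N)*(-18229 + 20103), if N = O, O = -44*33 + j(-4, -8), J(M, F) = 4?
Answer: 63294350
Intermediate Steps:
k = 24 (k = 8*3 = 24)
j(z, Z) = 96 + Z (j(z, Z) = Z + 24*4 = Z + 96 = 96 + Z)
O = -1364 (O = -44*33 + (96 - 8) = -1452 + 88 = -1364)
N = -1364
(35139 + N)*(-18229 + 20103) = (35139 - 1364)*(-18229 + 20103) = 33775*1874 = 63294350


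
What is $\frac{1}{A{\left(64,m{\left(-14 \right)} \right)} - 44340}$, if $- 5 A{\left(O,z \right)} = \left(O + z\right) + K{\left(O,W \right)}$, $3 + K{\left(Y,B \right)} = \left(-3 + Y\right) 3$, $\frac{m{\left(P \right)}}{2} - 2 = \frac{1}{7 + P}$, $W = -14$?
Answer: $- \frac{35}{1553634} \approx -2.2528 \cdot 10^{-5}$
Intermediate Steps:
$m{\left(P \right)} = 4 + \frac{2}{7 + P}$
$K{\left(Y,B \right)} = -12 + 3 Y$ ($K{\left(Y,B \right)} = -3 + \left(-3 + Y\right) 3 = -3 + \left(-9 + 3 Y\right) = -12 + 3 Y$)
$A{\left(O,z \right)} = \frac{12}{5} - \frac{4 O}{5} - \frac{z}{5}$ ($A{\left(O,z \right)} = - \frac{\left(O + z\right) + \left(-12 + 3 O\right)}{5} = - \frac{-12 + z + 4 O}{5} = \frac{12}{5} - \frac{4 O}{5} - \frac{z}{5}$)
$\frac{1}{A{\left(64,m{\left(-14 \right)} \right)} - 44340} = \frac{1}{\left(\frac{12}{5} - \frac{256}{5} - \frac{2 \frac{1}{7 - 14} \left(15 + 2 \left(-14\right)\right)}{5}\right) - 44340} = \frac{1}{\left(\frac{12}{5} - \frac{256}{5} - \frac{2 \frac{1}{-7} \left(15 - 28\right)}{5}\right) - 44340} = \frac{1}{\left(\frac{12}{5} - \frac{256}{5} - \frac{2 \left(- \frac{1}{7}\right) \left(-13\right)}{5}\right) - 44340} = \frac{1}{\left(\frac{12}{5} - \frac{256}{5} - \frac{26}{35}\right) - 44340} = \frac{1}{- \frac{1734}{35} - 44340} = \frac{1}{- \frac{1553634}{35}} = - \frac{35}{1553634}$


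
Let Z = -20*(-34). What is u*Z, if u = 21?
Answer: 14280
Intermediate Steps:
Z = 680
u*Z = 21*680 = 14280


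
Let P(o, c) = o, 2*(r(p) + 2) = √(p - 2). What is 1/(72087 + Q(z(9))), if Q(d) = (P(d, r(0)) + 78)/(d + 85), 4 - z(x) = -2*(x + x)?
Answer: 125/9010993 ≈ 1.3872e-5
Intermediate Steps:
r(p) = -2 + √(-2 + p)/2 (r(p) = -2 + √(p - 2)/2 = -2 + √(-2 + p)/2)
z(x) = 4 + 4*x (z(x) = 4 - (-2)*(x + x) = 4 - (-2)*2*x = 4 - (-4)*x = 4 + 4*x)
Q(d) = (78 + d)/(85 + d) (Q(d) = (d + 78)/(d + 85) = (78 + d)/(85 + d))
1/(72087 + Q(z(9))) = 1/(72087 + (78 + (4 + 4*9))/(85 + (4 + 4*9))) = 1/(72087 + (78 + (4 + 36))/(85 + (4 + 36))) = 1/(72087 + (78 + 40)/(85 + 40)) = 1/(72087 + 118/125) = 1/(9010993/125) = 125/9010993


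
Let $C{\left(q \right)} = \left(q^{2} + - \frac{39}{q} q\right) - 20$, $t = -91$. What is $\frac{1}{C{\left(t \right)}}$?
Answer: $\frac{1}{8222} \approx 0.00012162$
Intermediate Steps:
$C{\left(q \right)} = -59 + q^{2}$ ($C{\left(q \right)} = \left(q^{2} - 39\right) - 20 = \left(-39 + q^{2}\right) - 20 = -59 + q^{2}$)
$\frac{1}{C{\left(t \right)}} = \frac{1}{-59 + \left(-91\right)^{2}} = \frac{1}{-59 + 8281} = \frac{1}{8222}$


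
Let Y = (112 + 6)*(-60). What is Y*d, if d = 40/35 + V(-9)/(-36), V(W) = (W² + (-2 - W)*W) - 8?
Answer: -128620/21 ≈ -6124.8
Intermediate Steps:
V(W) = -8 + W² + W*(-2 - W) (V(W) = (W² + W*(-2 - W)) - 8 = -8 + W² + W*(-2 - W))
d = 109/126 (d = 40/35 + (-8 - 2*(-9))/(-36) = 40*(1/35) + (-8 + 18)*(-1/36) = 8/7 + 10*(-1/36) = 8/7 - 5/18 = 109/126 ≈ 0.86508)
Y = -7080 (Y = 118*(-60) = -7080)
Y*d = -7080*109/126 = -128620/21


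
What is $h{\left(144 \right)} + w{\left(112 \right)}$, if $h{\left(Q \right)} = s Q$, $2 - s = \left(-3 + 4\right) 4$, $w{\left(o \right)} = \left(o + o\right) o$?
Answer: $24800$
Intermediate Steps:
$w{\left(o \right)} = 2 o^{2}$ ($w{\left(o \right)} = 2 o o = 2 o^{2}$)
$s = -2$ ($s = 2 - \left(-3 + 4\right) 4 = 2 - 1 \cdot 4 = 2 - 4 = -2$)
$h{\left(Q \right)} = - 2 Q$
$h{\left(144 \right)} + w{\left(112 \right)} = \left(-2\right) 144 + 2 \cdot 112^{2} = -288 + 2 \cdot 12544 = -288 + 25088 = 24800$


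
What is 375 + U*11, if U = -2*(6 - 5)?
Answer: 353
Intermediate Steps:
U = -2 (U = -2*1 = -2)
375 + U*11 = 375 - 2*11 = 375 - 22 = 353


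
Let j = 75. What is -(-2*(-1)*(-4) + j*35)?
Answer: -2617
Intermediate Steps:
-(-2*(-1)*(-4) + j*35) = -(-2*(-1)*(-4) + 75*35) = -(2*(-4) + 2625) = -(-8 + 2625) = -1*2617 = -2617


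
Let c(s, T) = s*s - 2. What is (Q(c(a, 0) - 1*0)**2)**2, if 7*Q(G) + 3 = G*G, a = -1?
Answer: 16/2401 ≈ 0.0066639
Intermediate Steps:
c(s, T) = -2 + s**2 (c(s, T) = s**2 - 2 = -2 + s**2)
Q(G) = -3/7 + G**2/7 (Q(G) = -3/7 + (G*G)/7 = -3/7 + G**2/7)
(Q(c(a, 0) - 1*0)**2)**2 = ((-3/7 + ((-2 + (-1)**2) - 1*0)**2/7)**2)**2 = ((-3/7 + ((-2 + 1) + 0)**2/7)**2)**2 = ((-3/7 + (-1 + 0)**2/7)**2)**2 = ((-3/7 + (1/7)*(-1)**2)**2)**2 = ((-3/7 + (1/7)*1)**2)**2 = ((-3/7 + 1/7)**2)**2 = ((-2/7)**2)**2 = (4/49)**2 = 16/2401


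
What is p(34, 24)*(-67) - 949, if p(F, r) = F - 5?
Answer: -2892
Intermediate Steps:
p(F, r) = -5 + F
p(34, 24)*(-67) - 949 = (-5 + 34)*(-67) - 949 = 29*(-67) - 949 = -1943 - 949 = -2892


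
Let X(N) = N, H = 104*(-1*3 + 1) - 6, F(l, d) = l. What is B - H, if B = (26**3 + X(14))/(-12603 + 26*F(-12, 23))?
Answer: 549244/2583 ≈ 212.64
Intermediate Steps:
H = -214 (H = 104*(-3 + 1) - 6 = 104*(-2) - 6 = -208 - 6 = -214)
B = -3518/2583 (B = (26**3 + 14)/(-12603 + 26*(-12)) = (17576 + 14)/(-12603 - 312) = 17590/(-12915) = 17590*(-1/12915) = -3518/2583 ≈ -1.3620)
B - H = -3518/2583 - 1*(-214) = -3518/2583 + 214 = 549244/2583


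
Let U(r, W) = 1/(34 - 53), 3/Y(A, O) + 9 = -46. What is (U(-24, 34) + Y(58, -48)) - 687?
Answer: -718027/1045 ≈ -687.11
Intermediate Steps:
Y(A, O) = -3/55 (Y(A, O) = 3/(-9 - 46) = 3/(-55) = 3*(-1/55) = -3/55)
U(r, W) = -1/19 (U(r, W) = 1/(-19) = -1/19)
(U(-24, 34) + Y(58, -48)) - 687 = (-1/19 - 3/55) - 687 = -112/1045 - 687 = -718027/1045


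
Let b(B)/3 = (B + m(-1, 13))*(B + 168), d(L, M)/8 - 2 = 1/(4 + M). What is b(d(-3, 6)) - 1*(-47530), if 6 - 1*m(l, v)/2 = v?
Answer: 1227058/25 ≈ 49082.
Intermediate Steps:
m(l, v) = 12 - 2*v
d(L, M) = 16 + 8/(4 + M)
b(B) = 3*(-14 + B)*(168 + B) (b(B) = 3*((B + (12 - 2*13))*(B + 168)) = 3*((B + (12 - 26))*(168 + B)) = 3*((B - 14)*(168 + B)) = 3*((-14 + B)*(168 + B)) = 3*(-14 + B)*(168 + B))
b(d(-3, 6)) - 1*(-47530) = (-7056 + 3*(8*(9 + 2*6)/(4 + 6))² + 462*(8*(9 + 2*6)/(4 + 6))) - 1*(-47530) = (-7056 + 3*(8*(9 + 12)/10)² + 462*(8*(9 + 12)/10)) + 47530 = (-7056 + 3*(8*(⅒)*21)² + 462*(8*(⅒)*21)) + 47530 = (-7056 + 3*(84/5)² + 462*(84/5)) + 47530 = (-7056 + 3*(7056/25) + 38808/5) + 47530 = (-7056 + 21168/25 + 38808/5) + 47530 = 38808/25 + 47530 = 1227058/25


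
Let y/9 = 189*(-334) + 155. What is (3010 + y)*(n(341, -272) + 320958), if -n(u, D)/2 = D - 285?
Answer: -181561326488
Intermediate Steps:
y = -566739 (y = 9*(189*(-334) + 155) = 9*(-63126 + 155) = 9*(-62971) = -566739)
n(u, D) = 570 - 2*D (n(u, D) = -2*(D - 285) = -2*(-285 + D) = 570 - 2*D)
(3010 + y)*(n(341, -272) + 320958) = (3010 - 566739)*((570 - 2*(-272)) + 320958) = -563729*((570 + 544) + 320958) = -563729*(1114 + 320958) = -563729*322072 = -181561326488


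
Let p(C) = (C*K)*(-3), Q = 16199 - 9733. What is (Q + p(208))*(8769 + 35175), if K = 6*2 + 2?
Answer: -99752880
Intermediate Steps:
Q = 6466
K = 14 (K = 12 + 2 = 14)
p(C) = -42*C (p(C) = (C*14)*(-3) = (14*C)*(-3) = -42*C)
(Q + p(208))*(8769 + 35175) = (6466 - 42*208)*(8769 + 35175) = (6466 - 8736)*43944 = -2270*43944 = -99752880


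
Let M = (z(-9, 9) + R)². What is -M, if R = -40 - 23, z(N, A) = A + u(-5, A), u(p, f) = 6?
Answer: -2304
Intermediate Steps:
z(N, A) = 6 + A (z(N, A) = A + 6 = 6 + A)
R = -63
M = 2304 (M = ((6 + 9) - 63)² = (15 - 63)² = (-48)² = 2304)
-M = -1*2304 = -2304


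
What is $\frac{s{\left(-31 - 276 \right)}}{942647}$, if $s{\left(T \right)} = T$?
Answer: $- \frac{307}{942647} \approx -0.00032568$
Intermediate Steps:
$\frac{s{\left(-31 - 276 \right)}}{942647} = \frac{-31 - 276}{942647} = \left(-31 - 276\right) \frac{1}{942647} = \left(-307\right) \frac{1}{942647} = - \frac{307}{942647}$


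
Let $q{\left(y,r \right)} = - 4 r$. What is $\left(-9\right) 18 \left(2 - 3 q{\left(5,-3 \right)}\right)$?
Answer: $5508$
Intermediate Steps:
$\left(-9\right) 18 \left(2 - 3 q{\left(5,-3 \right)}\right) = \left(-9\right) 18 \left(2 - 3 \left(\left(-4\right) \left(-3\right)\right)\right) = - 162 \left(2 - 36\right) = \left(-162\right) \left(-34\right) = 5508$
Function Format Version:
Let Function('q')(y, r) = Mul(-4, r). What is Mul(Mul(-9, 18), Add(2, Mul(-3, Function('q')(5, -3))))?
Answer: 5508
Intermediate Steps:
Mul(Mul(-9, 18), Add(2, Mul(-3, Function('q')(5, -3)))) = Mul(Mul(-9, 18), Add(2, Mul(-3, Mul(-4, -3)))) = Mul(-162, Add(2, Mul(-3, 12))) = Mul(-162, Add(2, -36)) = Mul(-162, -34) = 5508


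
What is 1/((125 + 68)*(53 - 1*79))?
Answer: -1/5018 ≈ -0.00019928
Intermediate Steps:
1/((125 + 68)*(53 - 1*79)) = 1/(193*(53 - 79)) = 1/(193*(-26)) = 1/(-5018) = -1/5018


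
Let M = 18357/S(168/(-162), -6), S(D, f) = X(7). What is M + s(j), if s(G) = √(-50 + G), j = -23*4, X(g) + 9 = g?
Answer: -18357/2 + I*√142 ≈ -9178.5 + 11.916*I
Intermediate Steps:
X(g) = -9 + g
S(D, f) = -2 (S(D, f) = -9 + 7 = -2)
j = -92
M = -18357/2 (M = 18357/(-2) = 18357*(-½) = -18357/2 ≈ -9178.5)
M + s(j) = -18357/2 + √(-50 - 92) = -18357/2 + √(-142) = -18357/2 + I*√142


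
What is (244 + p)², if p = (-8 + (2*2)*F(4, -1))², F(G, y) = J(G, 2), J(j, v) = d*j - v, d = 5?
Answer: 18835600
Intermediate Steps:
J(j, v) = -v + 5*j (J(j, v) = 5*j - v = -v + 5*j)
F(G, y) = -2 + 5*G (F(G, y) = -1*2 + 5*G = -2 + 5*G)
p = 4096 (p = (-8 + (2*2)*(-2 + 5*4))² = (-8 + 4*(-2 + 20))² = (-8 + 4*18)² = (-8 + 72)² = 64² = 4096)
(244 + p)² = (244 + 4096)² = 4340² = 18835600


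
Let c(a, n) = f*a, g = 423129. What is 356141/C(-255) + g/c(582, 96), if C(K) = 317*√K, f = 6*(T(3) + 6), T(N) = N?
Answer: 141043/10476 - 356141*I*√255/80835 ≈ 13.463 - 70.355*I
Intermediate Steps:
f = 54 (f = 6*(3 + 6) = 6*9 = 54)
c(a, n) = 54*a
356141/C(-255) + g/c(582, 96) = 356141/((317*√(-255))) + 423129/((54*582)) = 356141/((317*(I*√255))) + 423129/31428 = 356141/((317*I*√255)) + 423129*(1/31428) = 356141*(-I*√255/80835) + 141043/10476 = -356141*I*√255/80835 + 141043/10476 = 141043/10476 - 356141*I*√255/80835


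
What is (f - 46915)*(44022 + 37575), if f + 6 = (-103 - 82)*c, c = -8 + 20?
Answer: -4009758177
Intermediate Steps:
c = 12
f = -2226 (f = -6 + (-103 - 82)*12 = -6 - 185*12 = -6 - 2220 = -2226)
(f - 46915)*(44022 + 37575) = (-2226 - 46915)*(44022 + 37575) = -49141*81597 = -4009758177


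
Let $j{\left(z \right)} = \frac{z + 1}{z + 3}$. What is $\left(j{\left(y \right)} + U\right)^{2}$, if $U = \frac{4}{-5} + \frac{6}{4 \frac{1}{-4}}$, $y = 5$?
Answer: $\frac{14641}{400} \approx 36.602$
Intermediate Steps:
$U = - \frac{34}{5}$ ($U = 4 \left(- \frac{1}{5}\right) + \frac{6}{4 \left(- \frac{1}{4}\right)} = - \frac{4}{5} + \frac{6}{-1} = - \frac{4}{5} + 6 \left(-1\right) = - \frac{4}{5} - 6 = - \frac{34}{5} \approx -6.8$)
$j{\left(z \right)} = \frac{1 + z}{3 + z}$
$\left(j{\left(y \right)} + U\right)^{2} = \left(\frac{1 + 5}{3 + 5} - \frac{34}{5}\right)^{2} = \left(\frac{1}{8} \cdot 6 - \frac{34}{5}\right)^{2} = \left(\frac{3}{4} - \frac{34}{5}\right)^{2} = \left(- \frac{121}{20}\right)^{2} = \frac{14641}{400}$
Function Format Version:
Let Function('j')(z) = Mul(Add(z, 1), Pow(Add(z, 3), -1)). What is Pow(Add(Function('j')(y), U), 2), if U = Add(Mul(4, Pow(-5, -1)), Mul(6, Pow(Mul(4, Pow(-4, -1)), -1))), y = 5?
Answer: Rational(14641, 400) ≈ 36.602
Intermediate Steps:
U = Rational(-34, 5) (U = Add(Mul(4, Rational(-1, 5)), Mul(6, Pow(Mul(4, Rational(-1, 4)), -1))) = Add(Rational(-4, 5), Mul(6, Pow(-1, -1))) = Add(Rational(-4, 5), Mul(6, -1)) = Add(Rational(-4, 5), -6) = Rational(-34, 5) ≈ -6.8000)
Function('j')(z) = Mul(Pow(Add(3, z), -1), Add(1, z)) (Function('j')(z) = Mul(Add(1, z), Pow(Add(3, z), -1)) = Mul(Pow(Add(3, z), -1), Add(1, z)))
Pow(Add(Function('j')(y), U), 2) = Pow(Add(Mul(Pow(Add(3, 5), -1), Add(1, 5)), Rational(-34, 5)), 2) = Pow(Add(Mul(Pow(8, -1), 6), Rational(-34, 5)), 2) = Pow(Add(Mul(Rational(1, 8), 6), Rational(-34, 5)), 2) = Pow(Add(Rational(3, 4), Rational(-34, 5)), 2) = Pow(Rational(-121, 20), 2) = Rational(14641, 400)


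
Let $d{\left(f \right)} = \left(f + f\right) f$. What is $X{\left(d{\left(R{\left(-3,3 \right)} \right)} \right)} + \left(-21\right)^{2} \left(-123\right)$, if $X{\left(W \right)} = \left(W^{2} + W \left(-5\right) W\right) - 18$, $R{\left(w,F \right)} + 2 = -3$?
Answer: $-64261$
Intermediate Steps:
$R{\left(w,F \right)} = -5$ ($R{\left(w,F \right)} = -2 - 3 = -5$)
$d{\left(f \right)} = 2 f^{2}$ ($d{\left(f \right)} = 2 f f = 2 f^{2}$)
$X{\left(W \right)} = -18 - 4 W^{2}$ ($X{\left(W \right)} = \left(W^{2} + - 5 W W\right) - 18 = \left(W^{2} - 5 W^{2}\right) - 18 = - 4 W^{2} - 18 = -18 - 4 W^{2}$)
$X{\left(d{\left(R{\left(-3,3 \right)} \right)} \right)} + \left(-21\right)^{2} \left(-123\right) = \left(-18 - 4 \left(2 \left(-5\right)^{2}\right)^{2}\right) + \left(-21\right)^{2} \left(-123\right) = \left(-18 - 4 \left(2 \cdot 25\right)^{2}\right) + 441 \left(-123\right) = \left(-18 - 4 \cdot 50^{2}\right) - 54243 = \left(-18 - 10000\right) - 54243 = -10018 - 54243 = -64261$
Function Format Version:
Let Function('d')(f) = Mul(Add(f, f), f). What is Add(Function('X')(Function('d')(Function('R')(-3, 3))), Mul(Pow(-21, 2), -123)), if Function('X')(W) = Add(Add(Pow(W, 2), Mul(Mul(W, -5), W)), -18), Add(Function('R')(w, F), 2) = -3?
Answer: -64261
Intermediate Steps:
Function('R')(w, F) = -5 (Function('R')(w, F) = Add(-2, -3) = -5)
Function('d')(f) = Mul(2, Pow(f, 2)) (Function('d')(f) = Mul(Mul(2, f), f) = Mul(2, Pow(f, 2)))
Function('X')(W) = Add(-18, Mul(-4, Pow(W, 2))) (Function('X')(W) = Add(Add(Pow(W, 2), Mul(Mul(-5, W), W)), -18) = Add(Add(Pow(W, 2), Mul(-5, Pow(W, 2))), -18) = Add(Mul(-4, Pow(W, 2)), -18) = Add(-18, Mul(-4, Pow(W, 2))))
Add(Function('X')(Function('d')(Function('R')(-3, 3))), Mul(Pow(-21, 2), -123)) = Add(Add(-18, Mul(-4, Pow(Mul(2, Pow(-5, 2)), 2))), Mul(Pow(-21, 2), -123)) = Add(Add(-18, Mul(-4, Pow(Mul(2, 25), 2))), Mul(441, -123)) = Add(Add(-18, Mul(-4, Pow(50, 2))), -54243) = Add(Add(-18, Mul(-4, 2500)), -54243) = Add(Add(-18, -10000), -54243) = Add(-10018, -54243) = -64261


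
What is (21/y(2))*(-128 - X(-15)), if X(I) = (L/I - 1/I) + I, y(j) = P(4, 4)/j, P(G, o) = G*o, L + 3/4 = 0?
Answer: -47509/160 ≈ -296.93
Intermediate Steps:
L = -3/4 (L = -3/4 + 0 = -3/4 ≈ -0.75000)
y(j) = 16/j (y(j) = (4*4)/j = 16/j)
X(I) = I - 7/(4*I) (X(I) = (-3/(4*I) - 1/I) + I = -7/(4*I) + I = I - 7/(4*I))
(21/y(2))*(-128 - X(-15)) = (21/((16/2)))*(-128 - (-15 - 7/4/(-15))) = (21/((16*(1/2))))*(-128 - (-15 - 7/4*(-1/15))) = (21/8)*(-128 - (-15 + 7/60)) = (21*(1/8))*(-128 - 1*(-893/60)) = 21*(-128 + 893/60)/8 = (21/8)*(-6787/60) = -47509/160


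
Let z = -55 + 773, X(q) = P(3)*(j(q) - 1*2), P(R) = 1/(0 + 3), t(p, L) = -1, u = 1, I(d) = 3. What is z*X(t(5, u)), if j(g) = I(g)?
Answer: 718/3 ≈ 239.33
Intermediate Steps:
j(g) = 3
P(R) = ⅓ (P(R) = 1/3 = ⅓)
X(q) = ⅓ (X(q) = (3 - 1*2)/3 = (3 - 2)/3 = (⅓)*1 = ⅓)
z = 718
z*X(t(5, u)) = 718*(⅓) = 718/3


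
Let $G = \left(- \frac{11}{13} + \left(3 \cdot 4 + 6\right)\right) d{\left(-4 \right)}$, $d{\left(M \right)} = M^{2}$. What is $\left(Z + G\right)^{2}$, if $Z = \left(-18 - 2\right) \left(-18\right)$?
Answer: $\frac{68029504}{169} \approx 4.0254 \cdot 10^{5}$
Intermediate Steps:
$Z = 360$ ($Z = \left(-20\right) \left(-18\right) = 360$)
$G = \frac{3568}{13}$ ($G = \left(- \frac{11}{13} + \left(3 \cdot 4 + 6\right)\right) \left(-4\right)^{2} = \left(\left(-11\right) \frac{1}{13} + \left(12 + 6\right)\right) 16 = \left(- \frac{11}{13} + 18\right) 16 = \frac{223}{13} \cdot 16 = \frac{3568}{13} \approx 274.46$)
$\left(Z + G\right)^{2} = \left(360 + \frac{3568}{13}\right)^{2} = \left(\frac{8248}{13}\right)^{2} = \frac{68029504}{169}$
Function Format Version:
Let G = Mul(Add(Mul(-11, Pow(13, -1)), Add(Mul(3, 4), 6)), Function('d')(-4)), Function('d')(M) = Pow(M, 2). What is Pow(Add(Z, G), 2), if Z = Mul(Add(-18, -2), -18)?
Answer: Rational(68029504, 169) ≈ 4.0254e+5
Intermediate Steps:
Z = 360 (Z = Mul(-20, -18) = 360)
G = Rational(3568, 13) (G = Mul(Add(Mul(-11, Pow(13, -1)), Add(Mul(3, 4), 6)), Pow(-4, 2)) = Mul(Add(Mul(-11, Rational(1, 13)), Add(12, 6)), 16) = Mul(Add(Rational(-11, 13), 18), 16) = Mul(Rational(223, 13), 16) = Rational(3568, 13) ≈ 274.46)
Pow(Add(Z, G), 2) = Pow(Add(360, Rational(3568, 13)), 2) = Pow(Rational(8248, 13), 2) = Rational(68029504, 169)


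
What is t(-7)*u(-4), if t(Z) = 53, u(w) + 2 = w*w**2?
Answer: -3498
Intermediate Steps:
u(w) = -2 + w**3 (u(w) = -2 + w*w**2 = -2 + w**3)
t(-7)*u(-4) = 53*(-2 + (-4)**3) = 53*(-2 - 64) = 53*(-66) = -3498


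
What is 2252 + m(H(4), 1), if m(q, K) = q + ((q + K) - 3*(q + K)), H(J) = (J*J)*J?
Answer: 2186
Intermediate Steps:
H(J) = J³ (H(J) = J²*J = J³)
m(q, K) = -q - 2*K (m(q, K) = q + ((K + q) - 3*(K + q)) = q + ((K + q) + (-3*K - 3*q)) = q + (-2*K - 2*q) = -q - 2*K)
2252 + m(H(4), 1) = 2252 + (-1*4³ - 2*1) = 2252 + (-1*64 - 2) = 2252 + (-64 - 2) = 2252 - 66 = 2186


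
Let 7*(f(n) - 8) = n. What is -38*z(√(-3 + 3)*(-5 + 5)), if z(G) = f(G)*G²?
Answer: 0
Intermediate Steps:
f(n) = 8 + n/7
z(G) = G²*(8 + G/7) (z(G) = (8 + G/7)*G² = G²*(8 + G/7))
-38*z(√(-3 + 3)*(-5 + 5)) = -38*(√(-3 + 3)*(-5 + 5))²*(56 + √(-3 + 3)*(-5 + 5))/7 = -38*(√0*0)²*(56 + √0*0)/7 = -38*(0*0)²*(56 + 0*0)/7 = -38*0²*(56 + 0)/7 = -38*0*56/7 = -38*0 = 0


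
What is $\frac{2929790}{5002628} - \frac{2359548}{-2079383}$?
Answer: $\frac{8948048205857}{5201189809262} \approx 1.7204$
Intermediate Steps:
$\frac{2929790}{5002628} - \frac{2359548}{-2079383} = 2929790 \cdot \frac{1}{5002628} - - \frac{2359548}{2079383} = \frac{1464895}{2501314} + \frac{2359548}{2079383} = \frac{8948048205857}{5201189809262}$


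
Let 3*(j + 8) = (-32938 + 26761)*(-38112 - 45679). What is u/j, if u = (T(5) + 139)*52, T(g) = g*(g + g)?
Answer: 1404/24646523 ≈ 5.6965e-5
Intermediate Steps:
T(g) = 2*g² (T(g) = g*(2*g) = 2*g²)
j = 172525661 (j = -8 + ((-32938 + 26761)*(-38112 - 45679))/3 = -8 + (-6177*(-83791))/3 = -8 + (⅓)*517577007 = -8 + 172525669 = 172525661)
u = 9828 (u = (2*5² + 139)*52 = (2*25 + 139)*52 = (50 + 139)*52 = 189*52 = 9828)
u/j = 9828/172525661 = 9828*(1/172525661) = 1404/24646523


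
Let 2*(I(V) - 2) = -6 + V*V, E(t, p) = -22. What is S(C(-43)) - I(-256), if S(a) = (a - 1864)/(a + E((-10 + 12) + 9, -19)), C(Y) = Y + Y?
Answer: -589481/18 ≈ -32749.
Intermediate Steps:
C(Y) = 2*Y
I(V) = -1 + V²/2 (I(V) = 2 + (-6 + V*V)/2 = 2 + (-6 + V²)/2 = 2 + (-3 + V²/2) = -1 + V²/2)
S(a) = (-1864 + a)/(-22 + a) (S(a) = (a - 1864)/(a - 22) = (-1864 + a)/(-22 + a))
S(C(-43)) - I(-256) = (-1864 + 2*(-43))/(-22 + 2*(-43)) - (-1 + (½)*(-256)²) = (-1864 - 86)/(-22 - 86) - (-1 + (½)*65536) = -1950/(-108) - (-1 + 32768) = -1/108*(-1950) - 1*32767 = 325/18 - 32767 = -589481/18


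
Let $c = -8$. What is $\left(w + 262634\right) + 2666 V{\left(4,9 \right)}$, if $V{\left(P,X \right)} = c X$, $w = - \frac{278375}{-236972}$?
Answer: $\frac{16749933279}{236972} \approx 70683.0$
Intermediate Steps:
$w = \frac{278375}{236972}$ ($w = \left(-278375\right) \left(- \frac{1}{236972}\right) = \frac{278375}{236972} \approx 1.1747$)
$V{\left(P,X \right)} = - 8 X$
$\left(w + 262634\right) + 2666 V{\left(4,9 \right)} = \left(\frac{278375}{236972} + 262634\right) + 2666 \left(\left(-8\right) 9\right) = \frac{62237182623}{236972} + 2666 \left(-72\right) = \frac{62237182623}{236972} - 191952 = \frac{16749933279}{236972}$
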